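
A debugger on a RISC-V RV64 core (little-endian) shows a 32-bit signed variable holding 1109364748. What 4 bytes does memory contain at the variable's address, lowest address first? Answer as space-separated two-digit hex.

1109364748 in hexadecimal, padded to 32 bits, is 0x421F900C.
Split into bytes (most-significant first): 42 1F 90 0C.
In little-endian order the low byte comes first in memory.
So at ascending addresses the bytes are 0C 90 1F 42.

0C 90 1F 42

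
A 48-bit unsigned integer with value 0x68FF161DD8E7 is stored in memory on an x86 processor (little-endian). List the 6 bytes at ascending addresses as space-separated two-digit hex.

Split into bytes (most-significant first): 68 FF 16 1D D8 E7.
Little-endian: lowest address holds the least-significant byte.
So at ascending addresses the bytes are E7 D8 1D 16 FF 68.

E7 D8 1D 16 FF 68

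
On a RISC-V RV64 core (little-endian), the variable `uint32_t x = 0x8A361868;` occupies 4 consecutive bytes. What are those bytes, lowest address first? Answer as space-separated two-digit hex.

Split into bytes (most-significant first): 8A 36 18 68.
In little-endian order the low byte comes first in memory.
So at ascending addresses the bytes are 68 18 36 8A.

68 18 36 8A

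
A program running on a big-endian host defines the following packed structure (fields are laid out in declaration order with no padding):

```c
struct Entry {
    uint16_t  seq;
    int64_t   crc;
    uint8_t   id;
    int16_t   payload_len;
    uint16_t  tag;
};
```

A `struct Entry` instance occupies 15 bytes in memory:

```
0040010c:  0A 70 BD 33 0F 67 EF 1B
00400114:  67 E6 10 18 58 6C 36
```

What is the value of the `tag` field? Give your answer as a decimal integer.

27702

`tag` follows `seq` (2 B), `crc` (8 B), `id` (1 B), `payload_len` (2 B), so it starts at offset 2 + 8 + 1 + 2 = 13 and occupies 2 bytes.
Bytes at offsets 13..14: 6C 36.
In big-endian order the high byte comes first in memory.
The bytes are already most-significant first: 0x6C36.
0x6C36 = 27702.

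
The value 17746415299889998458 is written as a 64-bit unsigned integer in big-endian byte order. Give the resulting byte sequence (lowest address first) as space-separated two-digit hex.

17746415299889998458 in hexadecimal, padded to 64 bits, is 0xF647EEB0D2802A7A.
Split into bytes (most-significant first): F6 47 EE B0 D2 80 2A 7A.
In big-endian order the high byte comes first in memory.
So the memory order matches the most-significant-first order: F6 47 EE B0 D2 80 2A 7A.

F6 47 EE B0 D2 80 2A 7A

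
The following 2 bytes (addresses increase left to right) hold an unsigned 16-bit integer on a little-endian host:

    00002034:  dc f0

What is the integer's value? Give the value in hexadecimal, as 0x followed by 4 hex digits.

0xF0DC

Little-endian stores the least-significant byte at the lowest address.
Reassemble most-significant byte first: F0 DC → 0xF0DC.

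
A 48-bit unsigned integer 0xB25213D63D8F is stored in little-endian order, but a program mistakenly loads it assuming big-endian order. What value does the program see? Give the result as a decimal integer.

Stored little-endian, the bytes at ascending addresses are 8F 3D D6 13 52 B2.
Read back as big-endian, the last byte is least significant, giving 0x8F3DD61352B2.
0x8F3DD61352B2 = 157495747367602.

157495747367602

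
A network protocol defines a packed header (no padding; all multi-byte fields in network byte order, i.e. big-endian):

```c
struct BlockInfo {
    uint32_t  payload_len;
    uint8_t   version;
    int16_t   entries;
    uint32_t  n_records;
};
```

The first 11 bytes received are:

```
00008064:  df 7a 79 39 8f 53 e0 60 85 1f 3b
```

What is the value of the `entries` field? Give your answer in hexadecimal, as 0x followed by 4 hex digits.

`entries` follows `payload_len` (4 B), `version` (1 B), so it starts at offset 4 + 1 = 5 and occupies 2 bytes.
Bytes at offsets 5..6: 53 E0.
Big-endian stores the most-significant byte at the lowest address.
The bytes are already most-significant first: 0x53E0.

0x53E0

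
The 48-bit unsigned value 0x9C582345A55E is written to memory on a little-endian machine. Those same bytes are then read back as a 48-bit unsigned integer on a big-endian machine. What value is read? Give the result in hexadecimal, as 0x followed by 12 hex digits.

0x5EA54523589C

Stored little-endian, the bytes at ascending addresses are 5E A5 45 23 58 9C.
Read back as big-endian, the last byte is least significant, giving 0x5EA54523589C.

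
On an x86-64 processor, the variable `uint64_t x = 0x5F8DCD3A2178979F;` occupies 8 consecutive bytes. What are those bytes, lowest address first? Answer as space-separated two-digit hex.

Split into bytes (most-significant first): 5F 8D CD 3A 21 78 97 9F.
In little-endian order the low byte comes first in memory.
So at ascending addresses the bytes are 9F 97 78 21 3A CD 8D 5F.

9F 97 78 21 3A CD 8D 5F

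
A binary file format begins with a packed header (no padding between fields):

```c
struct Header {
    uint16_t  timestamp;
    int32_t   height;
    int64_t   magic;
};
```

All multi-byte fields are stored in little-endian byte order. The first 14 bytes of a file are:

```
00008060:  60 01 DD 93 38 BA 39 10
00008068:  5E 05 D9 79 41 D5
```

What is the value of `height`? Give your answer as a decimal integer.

-1170697251

`height` follows `timestamp` (2 bytes), so it starts at byte offset 2 and occupies 4 bytes.
Bytes at offsets 2..5: DD 93 38 BA.
Little-endian stores the least-significant byte at the lowest address.
Reassemble most-significant byte first: BA 38 93 DD → 0xBA3893DD.
Top bit is set, so as a signed 32-bit value this is 0xBA3893DD − 2^32 = -1170697251.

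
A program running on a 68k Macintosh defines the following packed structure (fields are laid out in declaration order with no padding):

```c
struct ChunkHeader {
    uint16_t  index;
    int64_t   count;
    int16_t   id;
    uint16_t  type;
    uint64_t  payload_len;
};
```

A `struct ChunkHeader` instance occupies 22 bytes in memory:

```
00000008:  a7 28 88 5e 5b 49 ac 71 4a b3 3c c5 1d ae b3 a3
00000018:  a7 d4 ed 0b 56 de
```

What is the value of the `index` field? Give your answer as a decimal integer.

`index` is the first field, at byte offset 0, occupying 2 bytes.
Bytes at offsets 0..1: A7 28.
Big-endian stores the most-significant byte at the lowest address.
The bytes are already most-significant first: 0xA728.
0xA728 = 42792.

42792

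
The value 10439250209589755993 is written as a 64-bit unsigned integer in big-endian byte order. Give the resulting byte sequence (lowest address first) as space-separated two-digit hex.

10439250209589755993 in hexadecimal, padded to 64 bits, is 0x90DFAAC190050059.
Split into bytes (most-significant first): 90 DF AA C1 90 05 00 59.
Big-endian: lowest address holds the most-significant byte.
So the memory order matches the most-significant-first order: 90 DF AA C1 90 05 00 59.

90 DF AA C1 90 05 00 59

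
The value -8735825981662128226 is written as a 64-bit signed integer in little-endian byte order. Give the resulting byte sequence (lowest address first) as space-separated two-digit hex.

9E 97 66 D7 8D 1C C4 86

Two's complement of -8735825981662128226 in 64 bits: 8735825981662128226 = 0x793BE37228996862; invert → 0x86C41C8DD766979D; add 1 → 0x86C41C8DD766979E.
Split into bytes (most-significant first): 86 C4 1C 8D D7 66 97 9E.
In little-endian order the low byte comes first in memory.
So at ascending addresses the bytes are 9E 97 66 D7 8D 1C C4 86.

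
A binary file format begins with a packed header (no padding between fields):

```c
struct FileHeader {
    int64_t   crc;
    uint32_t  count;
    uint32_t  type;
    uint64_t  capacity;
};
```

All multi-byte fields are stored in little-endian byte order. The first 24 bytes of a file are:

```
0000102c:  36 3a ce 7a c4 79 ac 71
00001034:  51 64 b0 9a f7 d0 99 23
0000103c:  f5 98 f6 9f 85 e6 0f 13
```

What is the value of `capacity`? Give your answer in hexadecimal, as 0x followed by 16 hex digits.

`capacity` follows `crc` (8 B), `count` (4 B), `type` (4 B), so it starts at offset 8 + 4 + 4 = 16 and occupies 8 bytes.
Bytes at offsets 16..23: F5 98 F6 9F 85 E6 0F 13.
In little-endian order the low byte comes first in memory.
Reassemble most-significant byte first: 13 0F E6 85 9F F6 98 F5 → 0x130FE6859FF698F5.

0x130FE6859FF698F5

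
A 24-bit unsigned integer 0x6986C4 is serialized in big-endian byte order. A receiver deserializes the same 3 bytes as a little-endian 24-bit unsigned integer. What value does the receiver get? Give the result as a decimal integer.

Stored big-endian, the bytes at ascending addresses are 69 86 C4.
Read back as little-endian, the first byte is least significant, giving 0xC48669.
0xC48669 = 12879465.

12879465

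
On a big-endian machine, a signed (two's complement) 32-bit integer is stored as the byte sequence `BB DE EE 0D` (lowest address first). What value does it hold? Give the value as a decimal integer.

-1143017971

Big-endian stores the most-significant byte at the lowest address.
The bytes are already most-significant first: 0xBBDEEE0D.
Top bit is set, so as a signed 32-bit value this is 0xBBDEEE0D − 2^32 = -1143017971.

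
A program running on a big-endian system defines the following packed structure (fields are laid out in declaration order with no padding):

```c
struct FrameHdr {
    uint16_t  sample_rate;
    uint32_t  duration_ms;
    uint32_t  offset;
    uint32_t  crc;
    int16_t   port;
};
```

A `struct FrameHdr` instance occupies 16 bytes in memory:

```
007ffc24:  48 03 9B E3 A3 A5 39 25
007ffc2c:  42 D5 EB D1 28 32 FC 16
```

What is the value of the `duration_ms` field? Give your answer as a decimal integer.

2615387045

`duration_ms` follows `sample_rate` (2 bytes), so it starts at byte offset 2 and occupies 4 bytes.
Bytes at offsets 2..5: 9B E3 A3 A5.
Big-endian stores the most-significant byte at the lowest address.
The bytes are already most-significant first: 0x9BE3A3A5.
0x9BE3A3A5 = 2615387045.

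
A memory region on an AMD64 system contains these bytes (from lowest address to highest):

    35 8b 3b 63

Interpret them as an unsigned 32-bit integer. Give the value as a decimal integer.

Little-endian stores the least-significant byte at the lowest address.
Reassemble most-significant byte first: 63 3B 8B 35 → 0x633B8B35.
0x633B8B35 = 1664846645.

1664846645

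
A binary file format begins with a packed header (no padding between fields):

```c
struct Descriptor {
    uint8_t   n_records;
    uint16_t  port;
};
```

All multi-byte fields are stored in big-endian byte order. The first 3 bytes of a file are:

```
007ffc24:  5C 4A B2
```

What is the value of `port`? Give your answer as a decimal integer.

`port` follows `n_records` (1 byte), so it starts at byte offset 1 and occupies 2 bytes.
Bytes at offsets 1..2: 4A B2.
In big-endian order the high byte comes first in memory.
The bytes are already most-significant first: 0x4AB2.
0x4AB2 = 19122.

19122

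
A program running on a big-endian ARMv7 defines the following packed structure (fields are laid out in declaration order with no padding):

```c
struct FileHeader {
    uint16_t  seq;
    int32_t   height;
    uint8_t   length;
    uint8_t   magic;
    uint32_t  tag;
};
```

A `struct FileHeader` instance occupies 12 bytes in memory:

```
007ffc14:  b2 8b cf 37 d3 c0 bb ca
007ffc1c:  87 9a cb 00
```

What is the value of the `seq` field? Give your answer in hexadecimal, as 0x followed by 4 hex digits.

`seq` is the first field, at byte offset 0, occupying 2 bytes.
Bytes at offsets 0..1: B2 8B.
Big-endian: lowest address holds the most-significant byte.
The bytes are already most-significant first: 0xB28B.

0xB28B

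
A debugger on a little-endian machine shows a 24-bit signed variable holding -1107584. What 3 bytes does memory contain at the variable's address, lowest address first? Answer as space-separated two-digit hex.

80 19 EF

Two's complement of -1107584 in 24 bits: 1107584 = 0x10E680; invert → 0xEF197F; add 1 → 0xEF1980.
Split into bytes (most-significant first): EF 19 80.
In little-endian order the low byte comes first in memory.
So at ascending addresses the bytes are 80 19 EF.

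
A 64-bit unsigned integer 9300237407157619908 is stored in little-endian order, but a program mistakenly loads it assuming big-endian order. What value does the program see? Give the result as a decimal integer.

14126787784577651073

9300237407157619908 in 64-bit hexadecimal is 0x811114A5A46E0CC4.
Stored little-endian, the bytes at ascending addresses are C4 0C 6E A4 A5 14 11 81.
Read back as big-endian, the last byte is least significant, giving 0xC40C6EA4A5141181.
0xC40C6EA4A5141181 = 14126787784577651073.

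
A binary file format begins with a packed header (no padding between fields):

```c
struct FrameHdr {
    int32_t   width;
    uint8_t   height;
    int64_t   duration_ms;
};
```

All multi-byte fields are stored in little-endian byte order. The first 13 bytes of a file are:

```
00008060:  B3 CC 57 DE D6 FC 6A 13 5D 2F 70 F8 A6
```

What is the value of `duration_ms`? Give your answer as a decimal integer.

-6415254320461944068

`duration_ms` follows `width` (4 B), `height` (1 B), so it starts at offset 4 + 1 = 5 and occupies 8 bytes.
Bytes at offsets 5..12: FC 6A 13 5D 2F 70 F8 A6.
Little-endian: lowest address holds the least-significant byte.
Reassemble most-significant byte first: A6 F8 70 2F 5D 13 6A FC → 0xA6F8702F5D136AFC.
Top bit is set, so as a signed 64-bit value this is 0xA6F8702F5D136AFC − 2^64 = -6415254320461944068.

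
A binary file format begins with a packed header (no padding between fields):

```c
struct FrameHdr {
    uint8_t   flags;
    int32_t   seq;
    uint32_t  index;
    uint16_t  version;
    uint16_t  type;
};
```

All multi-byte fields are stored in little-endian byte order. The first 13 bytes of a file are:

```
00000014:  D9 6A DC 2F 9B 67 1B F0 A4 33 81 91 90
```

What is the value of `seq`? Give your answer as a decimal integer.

`seq` follows `flags` (1 byte), so it starts at byte offset 1 and occupies 4 bytes.
Bytes at offsets 1..4: 6A DC 2F 9B.
Little-endian: lowest address holds the least-significant byte.
Reassemble most-significant byte first: 9B 2F DC 6A → 0x9B2FDC6A.
Top bit is set, so as a signed 32-bit value this is 0x9B2FDC6A − 2^32 = -1691362198.

-1691362198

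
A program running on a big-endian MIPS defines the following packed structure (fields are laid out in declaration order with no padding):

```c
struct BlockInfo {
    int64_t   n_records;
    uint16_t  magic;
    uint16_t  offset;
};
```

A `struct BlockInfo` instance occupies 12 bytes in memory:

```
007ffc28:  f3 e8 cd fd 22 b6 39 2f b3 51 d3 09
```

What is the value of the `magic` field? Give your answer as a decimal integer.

`magic` follows `n_records` (8 bytes), so it starts at byte offset 8 and occupies 2 bytes.
Bytes at offsets 8..9: B3 51.
Big-endian stores the most-significant byte at the lowest address.
The bytes are already most-significant first: 0xB351.
0xB351 = 45905.

45905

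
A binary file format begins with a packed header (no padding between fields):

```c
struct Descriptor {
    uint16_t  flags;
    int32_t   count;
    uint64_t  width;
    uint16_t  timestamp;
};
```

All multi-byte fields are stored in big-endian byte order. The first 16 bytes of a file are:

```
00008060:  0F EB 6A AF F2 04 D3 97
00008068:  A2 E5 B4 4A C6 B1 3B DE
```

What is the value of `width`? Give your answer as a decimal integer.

15246834170942113457

`width` follows `flags` (2 B), `count` (4 B), so it starts at offset 2 + 4 = 6 and occupies 8 bytes.
Bytes at offsets 6..13: D3 97 A2 E5 B4 4A C6 B1.
Big-endian: lowest address holds the most-significant byte.
The bytes are already most-significant first: 0xD397A2E5B44AC6B1.
0xD397A2E5B44AC6B1 = 15246834170942113457.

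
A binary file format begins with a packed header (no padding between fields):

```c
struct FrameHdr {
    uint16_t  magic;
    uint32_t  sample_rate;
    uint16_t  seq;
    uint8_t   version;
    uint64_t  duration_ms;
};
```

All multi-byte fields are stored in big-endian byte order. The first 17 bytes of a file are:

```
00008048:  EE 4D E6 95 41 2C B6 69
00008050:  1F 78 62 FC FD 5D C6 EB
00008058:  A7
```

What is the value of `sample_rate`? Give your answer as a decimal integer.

3868541228

`sample_rate` follows `magic` (2 bytes), so it starts at byte offset 2 and occupies 4 bytes.
Bytes at offsets 2..5: E6 95 41 2C.
Big-endian stores the most-significant byte at the lowest address.
The bytes are already most-significant first: 0xE695412C.
0xE695412C = 3868541228.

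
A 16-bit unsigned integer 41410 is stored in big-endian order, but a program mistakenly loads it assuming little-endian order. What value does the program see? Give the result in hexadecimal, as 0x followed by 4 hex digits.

41410 in 16-bit hexadecimal is 0xA1C2.
Stored big-endian, the bytes at ascending addresses are A1 C2.
Read back as little-endian, the first byte is least significant, giving 0xC2A1.

0xC2A1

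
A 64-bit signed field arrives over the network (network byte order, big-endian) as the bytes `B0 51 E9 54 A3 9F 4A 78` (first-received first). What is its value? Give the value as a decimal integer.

-5741551500189021576

Big-endian: lowest address holds the most-significant byte.
The bytes are already most-significant first: 0xB051E954A39F4A78.
Top bit is set, so as a signed 64-bit value this is 0xB051E954A39F4A78 − 2^64 = -5741551500189021576.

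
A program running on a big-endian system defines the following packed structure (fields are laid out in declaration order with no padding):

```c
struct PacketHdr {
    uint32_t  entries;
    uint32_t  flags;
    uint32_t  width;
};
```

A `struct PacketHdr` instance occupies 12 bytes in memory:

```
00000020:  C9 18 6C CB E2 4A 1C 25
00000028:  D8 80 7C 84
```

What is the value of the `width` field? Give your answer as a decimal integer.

3632299140

`width` follows `entries` (4 B), `flags` (4 B), so it starts at offset 4 + 4 = 8 and occupies 4 bytes.
Bytes at offsets 8..11: D8 80 7C 84.
In big-endian order the high byte comes first in memory.
The bytes are already most-significant first: 0xD8807C84.
0xD8807C84 = 3632299140.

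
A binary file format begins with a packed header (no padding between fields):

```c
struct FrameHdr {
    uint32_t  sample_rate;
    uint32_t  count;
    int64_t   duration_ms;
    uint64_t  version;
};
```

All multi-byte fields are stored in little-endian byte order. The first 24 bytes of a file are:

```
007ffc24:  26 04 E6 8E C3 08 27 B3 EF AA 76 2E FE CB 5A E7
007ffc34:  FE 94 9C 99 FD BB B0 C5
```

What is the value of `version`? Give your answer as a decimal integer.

14245092319251174654

`version` follows `sample_rate` (4 B), `count` (4 B), `duration_ms` (8 B), so it starts at offset 4 + 4 + 8 = 16 and occupies 8 bytes.
Bytes at offsets 16..23: FE 94 9C 99 FD BB B0 C5.
Little-endian stores the least-significant byte at the lowest address.
Reassemble most-significant byte first: C5 B0 BB FD 99 9C 94 FE → 0xC5B0BBFD999C94FE.
0xC5B0BBFD999C94FE = 14245092319251174654.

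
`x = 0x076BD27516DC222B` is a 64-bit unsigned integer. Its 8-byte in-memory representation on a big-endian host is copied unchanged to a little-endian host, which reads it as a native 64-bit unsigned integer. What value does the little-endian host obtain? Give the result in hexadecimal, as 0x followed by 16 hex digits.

0x2B22DC1675D26B07

Stored big-endian, the bytes at ascending addresses are 07 6B D2 75 16 DC 22 2B.
Read back as little-endian, the first byte is least significant, giving 0x2B22DC1675D26B07.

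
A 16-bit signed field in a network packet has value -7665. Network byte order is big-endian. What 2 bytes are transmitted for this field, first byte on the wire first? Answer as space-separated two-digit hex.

E2 0F

Two's complement of -7665 in 16 bits: 7665 = 0x1DF1; invert → 0xE20E; add 1 → 0xE20F.
Split into bytes (most-significant first): E2 0F.
Big-endian stores the most-significant byte at the lowest address.
So the memory order matches the most-significant-first order: E2 0F.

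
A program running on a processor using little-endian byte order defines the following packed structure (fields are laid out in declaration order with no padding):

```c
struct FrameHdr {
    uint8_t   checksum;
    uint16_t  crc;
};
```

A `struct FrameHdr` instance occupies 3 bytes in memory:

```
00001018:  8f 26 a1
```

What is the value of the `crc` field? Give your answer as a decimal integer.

41254

`crc` follows `checksum` (1 byte), so it starts at byte offset 1 and occupies 2 bytes.
Bytes at offsets 1..2: 26 A1.
In little-endian order the low byte comes first in memory.
Reassemble most-significant byte first: A1 26 → 0xA126.
0xA126 = 41254.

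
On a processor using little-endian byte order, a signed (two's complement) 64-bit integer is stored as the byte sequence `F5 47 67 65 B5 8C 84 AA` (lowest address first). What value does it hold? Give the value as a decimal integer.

In little-endian order the low byte comes first in memory.
Reassemble most-significant byte first: AA 84 8C B5 65 67 47 F5 → 0xAA848CB5656747F5.
Top bit is set, so as a signed 64-bit value this is 0xAA848CB5656747F5 − 2^64 = -6159643679617759243.

-6159643679617759243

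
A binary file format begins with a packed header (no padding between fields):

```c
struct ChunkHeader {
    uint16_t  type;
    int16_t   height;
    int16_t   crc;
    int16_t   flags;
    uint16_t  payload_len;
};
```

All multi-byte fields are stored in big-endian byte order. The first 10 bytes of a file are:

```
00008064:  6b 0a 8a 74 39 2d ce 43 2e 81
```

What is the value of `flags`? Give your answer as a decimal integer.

`flags` follows `type` (2 B), `height` (2 B), `crc` (2 B), so it starts at offset 2 + 2 + 2 = 6 and occupies 2 bytes.
Bytes at offsets 6..7: CE 43.
Big-endian stores the most-significant byte at the lowest address.
The bytes are already most-significant first: 0xCE43.
Top bit is set, so as a signed 16-bit value this is 0xCE43 − 2^16 = -12733.

-12733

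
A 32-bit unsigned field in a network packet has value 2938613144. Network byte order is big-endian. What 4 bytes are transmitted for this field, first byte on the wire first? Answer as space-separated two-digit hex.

2938613144 in hexadecimal, padded to 32 bits, is 0xAF27AD98.
Split into bytes (most-significant first): AF 27 AD 98.
Big-endian: lowest address holds the most-significant byte.
So the memory order matches the most-significant-first order: AF 27 AD 98.

AF 27 AD 98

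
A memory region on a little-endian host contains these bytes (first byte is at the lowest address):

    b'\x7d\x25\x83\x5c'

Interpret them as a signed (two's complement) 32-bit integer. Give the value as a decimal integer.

Little-endian stores the least-significant byte at the lowest address.
Reassemble most-significant byte first: 5C 83 25 7D → 0x5C83257D.
0x5C83257D = 1552098685.

1552098685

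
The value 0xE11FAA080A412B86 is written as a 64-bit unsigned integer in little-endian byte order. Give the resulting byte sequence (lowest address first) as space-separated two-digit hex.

Split into bytes (most-significant first): E1 1F AA 08 0A 41 2B 86.
In little-endian order the low byte comes first in memory.
So at ascending addresses the bytes are 86 2B 41 0A 08 AA 1F E1.

86 2B 41 0A 08 AA 1F E1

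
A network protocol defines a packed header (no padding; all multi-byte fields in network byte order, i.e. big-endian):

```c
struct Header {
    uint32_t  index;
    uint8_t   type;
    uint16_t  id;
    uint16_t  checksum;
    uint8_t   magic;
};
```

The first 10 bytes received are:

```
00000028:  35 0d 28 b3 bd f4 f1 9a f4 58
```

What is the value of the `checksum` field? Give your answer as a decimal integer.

`checksum` follows `index` (4 B), `type` (1 B), `id` (2 B), so it starts at offset 4 + 1 + 2 = 7 and occupies 2 bytes.
Bytes at offsets 7..8: 9A F4.
In big-endian order the high byte comes first in memory.
The bytes are already most-significant first: 0x9AF4.
0x9AF4 = 39668.

39668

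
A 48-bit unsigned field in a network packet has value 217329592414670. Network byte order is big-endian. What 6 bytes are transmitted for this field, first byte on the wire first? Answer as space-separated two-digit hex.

C5 A8 FD 27 B1 CE

217329592414670 in hexadecimal, padded to 48 bits, is 0xC5A8FD27B1CE.
Split into bytes (most-significant first): C5 A8 FD 27 B1 CE.
Big-endian: lowest address holds the most-significant byte.
So the memory order matches the most-significant-first order: C5 A8 FD 27 B1 CE.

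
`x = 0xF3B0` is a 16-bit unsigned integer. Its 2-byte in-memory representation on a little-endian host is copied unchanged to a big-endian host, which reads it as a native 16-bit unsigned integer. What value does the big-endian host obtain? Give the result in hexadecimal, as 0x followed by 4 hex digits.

Stored little-endian, the bytes at ascending addresses are B0 F3.
Read back as big-endian, the last byte is least significant, giving 0xB0F3.

0xB0F3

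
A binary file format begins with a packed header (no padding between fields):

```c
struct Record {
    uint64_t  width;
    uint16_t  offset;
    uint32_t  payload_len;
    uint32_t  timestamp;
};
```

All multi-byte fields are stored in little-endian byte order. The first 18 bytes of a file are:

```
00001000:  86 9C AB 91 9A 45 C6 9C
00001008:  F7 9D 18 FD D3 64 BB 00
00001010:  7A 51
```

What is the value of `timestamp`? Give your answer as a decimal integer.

`timestamp` follows `width` (8 B), `offset` (2 B), `payload_len` (4 B), so it starts at offset 8 + 2 + 4 = 14 and occupies 4 bytes.
Bytes at offsets 14..17: BB 00 7A 51.
Little-endian: lowest address holds the least-significant byte.
Reassemble most-significant byte first: 51 7A 00 BB → 0x517A00BB.
0x517A00BB = 1366950075.

1366950075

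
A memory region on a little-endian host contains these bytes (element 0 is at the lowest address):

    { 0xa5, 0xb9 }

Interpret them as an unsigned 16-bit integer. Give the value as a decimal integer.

47525

Little-endian stores the least-significant byte at the lowest address.
Reassemble most-significant byte first: B9 A5 → 0xB9A5.
0xB9A5 = 47525.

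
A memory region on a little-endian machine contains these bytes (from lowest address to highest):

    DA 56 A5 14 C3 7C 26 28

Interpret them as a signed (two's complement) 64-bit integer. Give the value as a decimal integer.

2893136987938969306

Little-endian: lowest address holds the least-significant byte.
Reassemble most-significant byte first: 28 26 7C C3 14 A5 56 DA → 0x28267CC314A556DA.
0x28267CC314A556DA = 2893136987938969306.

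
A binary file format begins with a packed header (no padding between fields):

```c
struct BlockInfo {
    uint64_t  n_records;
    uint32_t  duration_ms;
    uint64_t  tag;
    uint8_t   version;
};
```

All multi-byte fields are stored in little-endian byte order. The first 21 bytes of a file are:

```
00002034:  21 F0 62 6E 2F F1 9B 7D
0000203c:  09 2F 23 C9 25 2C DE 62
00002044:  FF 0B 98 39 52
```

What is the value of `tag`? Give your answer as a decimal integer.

`tag` follows `n_records` (8 B), `duration_ms` (4 B), so it starts at offset 8 + 4 = 12 and occupies 8 bytes.
Bytes at offsets 12..19: 25 2C DE 62 FF 0B 98 39.
Little-endian stores the least-significant byte at the lowest address.
Reassemble most-significant byte first: 39 98 0B FF 62 DE 2C 25 → 0x39980BFF62DE2C25.
0x39980BFF62DE2C25 = 4150080248125205541.

4150080248125205541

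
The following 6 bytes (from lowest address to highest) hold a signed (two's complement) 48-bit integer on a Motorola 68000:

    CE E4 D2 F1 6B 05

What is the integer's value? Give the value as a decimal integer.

In big-endian order the high byte comes first in memory.
The bytes are already most-significant first: 0xCEE4D2F16B05.
Top bit is set, so as a signed 48-bit value this is 0xCEE4D2F16B05 − 2^48 = -53992789808379.

-53992789808379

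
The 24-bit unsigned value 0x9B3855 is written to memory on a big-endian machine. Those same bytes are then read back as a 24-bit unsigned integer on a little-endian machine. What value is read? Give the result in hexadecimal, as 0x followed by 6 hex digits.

0x55389B

Stored big-endian, the bytes at ascending addresses are 9B 38 55.
Read back as little-endian, the first byte is least significant, giving 0x55389B.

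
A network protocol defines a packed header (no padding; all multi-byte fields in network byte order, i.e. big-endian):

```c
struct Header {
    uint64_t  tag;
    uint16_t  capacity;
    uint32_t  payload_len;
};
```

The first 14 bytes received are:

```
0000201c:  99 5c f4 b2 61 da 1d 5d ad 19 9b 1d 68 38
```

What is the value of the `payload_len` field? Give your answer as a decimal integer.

2602395704

`payload_len` follows `tag` (8 B), `capacity` (2 B), so it starts at offset 8 + 2 = 10 and occupies 4 bytes.
Bytes at offsets 10..13: 9B 1D 68 38.
In big-endian order the high byte comes first in memory.
The bytes are already most-significant first: 0x9B1D6838.
0x9B1D6838 = 2602395704.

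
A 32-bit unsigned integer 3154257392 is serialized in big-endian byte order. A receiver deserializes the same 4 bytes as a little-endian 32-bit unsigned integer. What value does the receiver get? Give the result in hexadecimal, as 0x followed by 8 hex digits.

0xF02502BC

3154257392 in 32-bit hexadecimal is 0xBC0225F0.
Stored big-endian, the bytes at ascending addresses are BC 02 25 F0.
Read back as little-endian, the first byte is least significant, giving 0xF02502BC.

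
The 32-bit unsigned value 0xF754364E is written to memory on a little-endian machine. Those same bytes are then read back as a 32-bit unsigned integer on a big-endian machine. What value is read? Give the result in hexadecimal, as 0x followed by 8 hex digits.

0x4E3654F7

Stored little-endian, the bytes at ascending addresses are 4E 36 54 F7.
Read back as big-endian, the last byte is least significant, giving 0x4E3654F7.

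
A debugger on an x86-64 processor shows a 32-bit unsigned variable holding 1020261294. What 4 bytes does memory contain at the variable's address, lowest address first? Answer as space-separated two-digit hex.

AE F3 CF 3C

1020261294 in hexadecimal, padded to 32 bits, is 0x3CCFF3AE.
Split into bytes (most-significant first): 3C CF F3 AE.
Little-endian stores the least-significant byte at the lowest address.
So at ascending addresses the bytes are AE F3 CF 3C.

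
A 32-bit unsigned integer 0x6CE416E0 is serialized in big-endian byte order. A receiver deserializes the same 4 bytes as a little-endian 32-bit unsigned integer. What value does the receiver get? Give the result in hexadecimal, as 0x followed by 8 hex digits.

0xE016E46C

Stored big-endian, the bytes at ascending addresses are 6C E4 16 E0.
Read back as little-endian, the first byte is least significant, giving 0xE016E46C.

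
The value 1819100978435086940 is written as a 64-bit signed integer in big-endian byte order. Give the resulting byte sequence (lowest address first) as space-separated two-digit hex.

19 3E BE B3 AE 30 5A 5C

1819100978435086940 in hexadecimal, padded to 64 bits, is 0x193EBEB3AE305A5C.
Split into bytes (most-significant first): 19 3E BE B3 AE 30 5A 5C.
Big-endian: lowest address holds the most-significant byte.
So the memory order matches the most-significant-first order: 19 3E BE B3 AE 30 5A 5C.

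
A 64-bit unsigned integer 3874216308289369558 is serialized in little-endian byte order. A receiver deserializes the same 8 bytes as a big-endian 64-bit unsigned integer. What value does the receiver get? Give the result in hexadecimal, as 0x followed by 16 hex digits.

0xD6F59CB634FBC335

3874216308289369558 in 64-bit hexadecimal is 0x35C3FB34B69CF5D6.
Stored little-endian, the bytes at ascending addresses are D6 F5 9C B6 34 FB C3 35.
Read back as big-endian, the last byte is least significant, giving 0xD6F59CB634FBC335.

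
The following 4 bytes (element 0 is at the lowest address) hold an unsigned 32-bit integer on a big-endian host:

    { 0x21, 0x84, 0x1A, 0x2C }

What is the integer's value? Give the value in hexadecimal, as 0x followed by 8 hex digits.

In big-endian order the high byte comes first in memory.
The bytes are already most-significant first: 0x21841A2C.

0x21841A2C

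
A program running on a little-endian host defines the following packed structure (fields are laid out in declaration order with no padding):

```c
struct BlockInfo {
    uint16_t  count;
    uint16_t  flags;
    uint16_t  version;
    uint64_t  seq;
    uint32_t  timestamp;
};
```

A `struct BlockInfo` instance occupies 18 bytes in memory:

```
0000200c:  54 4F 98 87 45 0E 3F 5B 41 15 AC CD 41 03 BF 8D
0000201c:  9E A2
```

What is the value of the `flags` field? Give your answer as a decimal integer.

`flags` follows `count` (2 bytes), so it starts at byte offset 2 and occupies 2 bytes.
Bytes at offsets 2..3: 98 87.
In little-endian order the low byte comes first in memory.
Reassemble most-significant byte first: 87 98 → 0x8798.
0x8798 = 34712.

34712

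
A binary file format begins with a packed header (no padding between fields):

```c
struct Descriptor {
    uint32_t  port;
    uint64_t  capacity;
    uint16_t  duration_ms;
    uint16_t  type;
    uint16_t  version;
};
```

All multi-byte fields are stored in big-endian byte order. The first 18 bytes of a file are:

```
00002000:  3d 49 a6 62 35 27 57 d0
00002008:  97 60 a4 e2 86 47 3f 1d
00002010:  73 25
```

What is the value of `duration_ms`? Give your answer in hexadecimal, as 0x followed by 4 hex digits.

0x8647

`duration_ms` follows `port` (4 B), `capacity` (8 B), so it starts at offset 4 + 8 = 12 and occupies 2 bytes.
Bytes at offsets 12..13: 86 47.
In big-endian order the high byte comes first in memory.
The bytes are already most-significant first: 0x8647.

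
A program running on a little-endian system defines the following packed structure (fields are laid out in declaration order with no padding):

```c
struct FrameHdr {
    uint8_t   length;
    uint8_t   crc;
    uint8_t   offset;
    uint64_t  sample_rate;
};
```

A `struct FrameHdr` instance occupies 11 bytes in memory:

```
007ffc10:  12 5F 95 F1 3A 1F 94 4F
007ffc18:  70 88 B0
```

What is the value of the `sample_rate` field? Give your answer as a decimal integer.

`sample_rate` follows `length` (1 B), `crc` (1 B), `offset` (1 B), so it starts at offset 1 + 1 + 1 = 3 and occupies 8 bytes.
Bytes at offsets 3..10: F1 3A 1F 94 4F 70 88 B0.
Little-endian: lowest address holds the least-significant byte.
Reassemble most-significant byte first: B0 88 70 4F 94 1F 3A F1 → 0xB088704F941F3AF1.
0xB088704F941F3AF1 = 12720540634597767921.

12720540634597767921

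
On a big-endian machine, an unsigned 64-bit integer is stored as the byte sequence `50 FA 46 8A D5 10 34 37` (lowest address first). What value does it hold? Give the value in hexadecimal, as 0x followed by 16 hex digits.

0x50FA468AD5103437

Big-endian stores the most-significant byte at the lowest address.
The bytes are already most-significant first: 0x50FA468AD5103437.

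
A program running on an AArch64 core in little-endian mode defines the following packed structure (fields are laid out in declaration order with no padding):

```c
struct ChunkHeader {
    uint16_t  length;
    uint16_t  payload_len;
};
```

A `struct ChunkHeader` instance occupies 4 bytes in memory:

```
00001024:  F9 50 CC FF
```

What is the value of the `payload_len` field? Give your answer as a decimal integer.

`payload_len` follows `length` (2 bytes), so it starts at byte offset 2 and occupies 2 bytes.
Bytes at offsets 2..3: CC FF.
Little-endian stores the least-significant byte at the lowest address.
Reassemble most-significant byte first: FF CC → 0xFFCC.
0xFFCC = 65484.

65484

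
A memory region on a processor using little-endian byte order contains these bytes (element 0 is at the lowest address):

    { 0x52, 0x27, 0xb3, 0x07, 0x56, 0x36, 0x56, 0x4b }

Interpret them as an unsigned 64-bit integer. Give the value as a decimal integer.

5428586143965980498

In little-endian order the low byte comes first in memory.
Reassemble most-significant byte first: 4B 56 36 56 07 B3 27 52 → 0x4B56365607B32752.
0x4B56365607B32752 = 5428586143965980498.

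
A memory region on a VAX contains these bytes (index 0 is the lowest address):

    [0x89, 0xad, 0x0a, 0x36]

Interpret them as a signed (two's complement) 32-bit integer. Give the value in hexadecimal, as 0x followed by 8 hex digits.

Little-endian stores the least-significant byte at the lowest address.
Reassemble most-significant byte first: 36 0A AD 89 → 0x360AAD89.

0x360AAD89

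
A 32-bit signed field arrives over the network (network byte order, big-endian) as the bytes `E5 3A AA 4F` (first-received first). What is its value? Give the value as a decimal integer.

-449140145

In big-endian order the high byte comes first in memory.
The bytes are already most-significant first: 0xE53AAA4F.
Top bit is set, so as a signed 32-bit value this is 0xE53AAA4F − 2^32 = -449140145.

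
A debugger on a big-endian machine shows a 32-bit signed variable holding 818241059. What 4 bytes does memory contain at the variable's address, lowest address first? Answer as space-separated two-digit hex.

30 C5 5E 23

818241059 in hexadecimal, padded to 32 bits, is 0x30C55E23.
Split into bytes (most-significant first): 30 C5 5E 23.
Big-endian: lowest address holds the most-significant byte.
So the memory order matches the most-significant-first order: 30 C5 5E 23.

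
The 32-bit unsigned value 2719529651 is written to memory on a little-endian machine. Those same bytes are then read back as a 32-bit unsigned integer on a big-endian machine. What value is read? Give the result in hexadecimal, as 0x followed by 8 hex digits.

2719529651 in 32-bit hexadecimal is 0xA218BAB3.
Stored little-endian, the bytes at ascending addresses are B3 BA 18 A2.
Read back as big-endian, the last byte is least significant, giving 0xB3BA18A2.

0xB3BA18A2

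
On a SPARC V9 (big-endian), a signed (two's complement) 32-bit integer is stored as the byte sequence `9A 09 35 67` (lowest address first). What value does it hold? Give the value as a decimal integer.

Big-endian: lowest address holds the most-significant byte.
The bytes are already most-significant first: 0x9A093567.
Top bit is set, so as a signed 32-bit value this is 0x9A093567 − 2^32 = -1710672537.

-1710672537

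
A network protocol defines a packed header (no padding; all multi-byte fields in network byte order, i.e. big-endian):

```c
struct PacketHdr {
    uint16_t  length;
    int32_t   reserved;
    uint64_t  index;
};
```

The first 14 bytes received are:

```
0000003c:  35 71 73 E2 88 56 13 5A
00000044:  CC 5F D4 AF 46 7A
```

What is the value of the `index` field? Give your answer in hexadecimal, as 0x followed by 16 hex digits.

0x135ACC5FD4AF467A

`index` follows `length` (2 B), `reserved` (4 B), so it starts at offset 2 + 4 = 6 and occupies 8 bytes.
Bytes at offsets 6..13: 13 5A CC 5F D4 AF 46 7A.
Big-endian stores the most-significant byte at the lowest address.
The bytes are already most-significant first: 0x135ACC5FD4AF467A.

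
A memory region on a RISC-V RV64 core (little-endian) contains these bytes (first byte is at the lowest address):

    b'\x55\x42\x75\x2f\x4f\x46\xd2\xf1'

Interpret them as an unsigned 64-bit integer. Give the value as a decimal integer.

Little-endian: lowest address holds the least-significant byte.
Reassemble most-significant byte first: F1 D2 46 4F 2F 75 42 55 → 0xF1D2464F2F754255.
0xF1D2464F2F754255 = 17425067214162444885.

17425067214162444885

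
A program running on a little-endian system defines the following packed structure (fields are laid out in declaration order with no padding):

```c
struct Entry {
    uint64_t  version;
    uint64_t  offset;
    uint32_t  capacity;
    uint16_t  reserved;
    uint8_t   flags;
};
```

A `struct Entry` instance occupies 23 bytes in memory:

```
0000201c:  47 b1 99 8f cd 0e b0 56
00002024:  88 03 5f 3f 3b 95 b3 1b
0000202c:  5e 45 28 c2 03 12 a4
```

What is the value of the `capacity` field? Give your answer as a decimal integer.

`capacity` follows `version` (8 B), `offset` (8 B), so it starts at offset 8 + 8 = 16 and occupies 4 bytes.
Bytes at offsets 16..19: 5E 45 28 C2.
Little-endian: lowest address holds the least-significant byte.
Reassemble most-significant byte first: C2 28 45 5E → 0xC228455E.
0xC228455E = 3257419102.

3257419102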